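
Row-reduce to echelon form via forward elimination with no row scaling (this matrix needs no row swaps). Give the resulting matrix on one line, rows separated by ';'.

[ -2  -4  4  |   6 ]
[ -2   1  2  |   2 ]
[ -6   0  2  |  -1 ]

REF = [-2 -4 4 6; 0 5 -2 -4; 0 0 -26/5 -47/5]

Forward elimination:
R2 <- R2 - (1)*R1:  [  0   5  -2  -4 ]
R3 <- R3 - (3)*R1:  [   0   12  -10  -19 ]
R3 <- R3 - (12/5)*R2:  [     0      0  -26/5  -47/5 ]
Row echelon form:
[ -2  -4      4  |      6 ]
[  0   5     -2  |     -4 ]
[  0   0  -26/5  |  -47/5 ]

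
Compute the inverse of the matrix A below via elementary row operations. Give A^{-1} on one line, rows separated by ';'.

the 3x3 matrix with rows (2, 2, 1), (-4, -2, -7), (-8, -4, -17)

Gauss-Jordan on [A | I]:
R1 <- (1/2)*R1:  [   1    1  1/2  |  1/2    0    0 ]
R2 <- R2 - (-4)*R1:  [  0   2  -5  |   2   1   0 ]
R3 <- R3 - (-8)*R1:  [   0    4  -13  |    4    0    1 ]
R2 <- (1/2)*R2:  [    0     1  -5/2  |     1   1/2     0 ]
R1 <- R1 - (1)*R2:  [    1     0     3  |  -1/2  -1/2     0 ]
R3 <- R3 - (4)*R2:  [  0   0  -3  |   0  -2   1 ]
R3 <- (1/-3)*R3:  [    0     0     1  |     0   2/3  -1/3 ]
R1 <- R1 - (3)*R3:  [    1     0     0  |  -1/2  -5/2     1 ]
R2 <- R2 - (-5/2)*R3:  [    0     1     0  |     1  13/6  -5/6 ]
Right block of [I | A^{-1}] is the inverse:
[ -1/2  -5/2     1 ]
[    1  13/6  -5/6 ]
[    0   2/3  -1/3 ]

inverse = [-1/2 -5/2 1; 1 13/6 -5/6; 0 2/3 -1/3]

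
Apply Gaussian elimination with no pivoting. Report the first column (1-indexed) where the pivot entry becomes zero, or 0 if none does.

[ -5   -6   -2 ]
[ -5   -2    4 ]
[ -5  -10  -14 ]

Naive forward elimination:
R2 <- R2 - (1)*R1:  [ 0  4  6 ]
R3 <- R3 - (1)*R1:  [   0   -4  -12 ]
R3 <- R3 - (-1)*R2:  [  0   0  -6 ]
All pivots nonzero; naive elimination completes without hitting a zero pivot.

first zero-pivot column = 0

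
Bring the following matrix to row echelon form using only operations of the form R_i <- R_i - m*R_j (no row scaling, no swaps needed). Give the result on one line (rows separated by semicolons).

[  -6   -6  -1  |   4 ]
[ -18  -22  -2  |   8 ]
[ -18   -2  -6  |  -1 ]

Forward elimination:
R2 <- R2 - (3)*R1:  [  0  -4   1  -4 ]
R3 <- R3 - (3)*R1:  [   0   16   -3  -13 ]
R3 <- R3 - (-4)*R2:  [   0    0    1  -29 ]
Row echelon form:
[ -6  -6  -1  |    4 ]
[  0  -4   1  |   -4 ]
[  0   0   1  |  -29 ]

REF = [-6 -6 -1 4; 0 -4 1 -4; 0 0 1 -29]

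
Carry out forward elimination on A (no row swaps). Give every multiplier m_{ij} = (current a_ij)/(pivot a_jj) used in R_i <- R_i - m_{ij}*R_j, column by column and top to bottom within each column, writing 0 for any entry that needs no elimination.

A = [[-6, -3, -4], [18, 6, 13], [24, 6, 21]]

Forward elimination:
R2 <- R2 - (-3)*R1:  [  0  -3   1 ]
R3 <- R3 - (-4)*R1:  [  0  -6   5 ]
R3 <- R3 - (2)*R2:  [ 0  0  3 ]
Multipliers (in order of application): m_{21} = -3, m_{31} = -4, m_{32} = 2

multipliers: -3, -4, 2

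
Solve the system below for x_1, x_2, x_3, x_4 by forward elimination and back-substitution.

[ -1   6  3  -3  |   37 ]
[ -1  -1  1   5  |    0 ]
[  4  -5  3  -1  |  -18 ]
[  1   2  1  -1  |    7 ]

Forward elimination on [A|b]:
R2 <- R2 - (1)*R1:  [   0   -7   -2    8  -37 ]
R3 <- R3 - (-4)*R1:  [   0   19   15  -13  130 ]
R4 <- R4 - (-1)*R1:  [  0   8   4  -4  44 ]
R3 <- R3 - (-19/7)*R2:  [     0      0   67/7   61/7  207/7 ]
R4 <- R4 - (-8/7)*R2:  [    0     0  12/7  36/7  12/7 ]
R4 <- R4 - (12/67)*R3:  [       0        0        0   240/67  -240/67 ]
Row echelon form:
[ -1   6     3      -3  |       37 ]
[  0  -7    -2       8  |      -37 ]
[  0   0  67/7    61/7  |    207/7 ]
[  0   0     0  240/67  |  -240/67 ]
Back-substitution:
x_4 = (-240/67) / (240/67) = -1
x_3 = (207/7 - (61/7)*(-1)) / (67/7) = 4
x_2 = (-37 - (-2)*(4) - (8)*(-1)) / -7 = 3
x_1 = (37 - (6)*(3) - (3)*(4) - (-3)*(-1)) / -1 = -4

(-4, 3, 4, -1)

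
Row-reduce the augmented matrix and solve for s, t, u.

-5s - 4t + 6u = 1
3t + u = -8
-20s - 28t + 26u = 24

Forward elimination on [A|b]:
R3 <- R3 - (4)*R1:  [   0  -12    2   20 ]
R3 <- R3 - (-4)*R2:  [   0    0    6  -12 ]
Row echelon form:
[ -5  -4  6  |    1 ]
[  0   3  1  |   -8 ]
[  0   0  6  |  -12 ]
Back-substitution:
u = (-12) / 6 = -2
t = (-8 - (1)*(-2)) / 3 = -2
s = (1 - (-4)*(-2) - (6)*(-2)) / -5 = -1

(-1, -2, -2)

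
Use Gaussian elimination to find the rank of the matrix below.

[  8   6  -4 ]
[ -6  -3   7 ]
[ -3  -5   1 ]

rank(A) = 3

Row reduction:
R2 <- R2 - (-3/4)*R1:  [   0  3/2    4 ]
R3 <- R3 - (-3/8)*R1:  [     0  -11/4   -1/2 ]
R3 <- R3 - (-11/6)*R2:  [    0     0  41/6 ]
Row echelon form:
[ 8    6    -4 ]
[ 0  3/2     4 ]
[ 0    0  41/6 ]
Nonzero rows / pivot columns: 3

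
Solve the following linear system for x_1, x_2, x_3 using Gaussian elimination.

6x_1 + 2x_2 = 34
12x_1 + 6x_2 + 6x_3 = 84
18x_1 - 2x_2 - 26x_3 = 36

Forward elimination on [A|b]:
R2 <- R2 - (2)*R1:  [  0   2   6  16 ]
R3 <- R3 - (3)*R1:  [   0   -8  -26  -66 ]
R3 <- R3 - (-4)*R2:  [  0   0  -2  -2 ]
Row echelon form:
[ 6  2   0  |  34 ]
[ 0  2   6  |  16 ]
[ 0  0  -2  |  -2 ]
Back-substitution:
x_3 = (-2) / -2 = 1
x_2 = (16 - (6)*(1)) / 2 = 5
x_1 = (34 - (2)*(5)) / 6 = 4

(4, 5, 1)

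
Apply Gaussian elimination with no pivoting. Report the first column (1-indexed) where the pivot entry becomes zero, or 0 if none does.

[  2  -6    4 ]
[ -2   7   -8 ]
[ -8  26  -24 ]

Naive forward elimination:
R2 <- R2 - (-1)*R1:  [  0   1  -4 ]
R3 <- R3 - (-4)*R1:  [  0   2  -8 ]
R3 <- R3 - (2)*R2:  [ 0  0  0 ]
Matrix at this point:
[ 2  -6   4 ]
[ 0   1  -4 ]
[ 0   0   0 ]
Pivot entry (3,3) in the last row is zero and there are no rows below to swap with -> zero pivot in column 3 (A is singular).

first zero-pivot column = 3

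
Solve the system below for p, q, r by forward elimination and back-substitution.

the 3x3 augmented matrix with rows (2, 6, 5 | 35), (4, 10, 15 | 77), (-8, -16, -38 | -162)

(-2, 4, 3)

Forward elimination on [A|b]:
R2 <- R2 - (2)*R1:  [  0  -2   5   7 ]
R3 <- R3 - (-4)*R1:  [   0    8  -18  -22 ]
R3 <- R3 - (-4)*R2:  [ 0  0  2  6 ]
Row echelon form:
[ 2   6  5  |  35 ]
[ 0  -2  5  |   7 ]
[ 0   0  2  |   6 ]
Back-substitution:
r = (6) / 2 = 3
q = (7 - (5)*(3)) / -2 = 4
p = (35 - (6)*(4) - (5)*(3)) / 2 = -2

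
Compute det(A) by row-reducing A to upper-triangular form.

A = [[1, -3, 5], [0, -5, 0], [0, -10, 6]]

Forward elimination:
R3 <- R3 - (2)*R2:  [ 0  0  6 ]
Upper-triangular form:
[ 1  -3  5 ]
[ 0  -5  0 ]
[ 0   0  6 ]
det(A) = (-1)^0 * (1) * (-5) * (6) = -30  (0 row swaps -> sign +1)

det(A) = -30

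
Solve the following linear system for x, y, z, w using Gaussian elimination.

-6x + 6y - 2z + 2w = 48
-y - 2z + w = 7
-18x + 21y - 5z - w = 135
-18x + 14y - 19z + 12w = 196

(-3, 3, -4, 2)

Forward elimination on [A|b]:
R3 <- R3 - (3)*R1:  [  0   3   1  -7  -9 ]
R4 <- R4 - (3)*R1:  [   0   -4  -13    6   52 ]
R3 <- R3 - (-3)*R2:  [  0   0  -5  -4  12 ]
R4 <- R4 - (4)*R2:  [  0   0  -5   2  24 ]
R4 <- R4 - (1)*R3:  [  0   0   0   6  12 ]
Row echelon form:
[ -6   6  -2   2  |  48 ]
[  0  -1  -2   1  |   7 ]
[  0   0  -5  -4  |  12 ]
[  0   0   0   6  |  12 ]
Back-substitution:
w = (12) / 6 = 2
z = (12 - (-4)*(2)) / -5 = -4
y = (7 - (-2)*(-4) - (1)*(2)) / -1 = 3
x = (48 - (6)*(3) - (-2)*(-4) - (2)*(2)) / -6 = -3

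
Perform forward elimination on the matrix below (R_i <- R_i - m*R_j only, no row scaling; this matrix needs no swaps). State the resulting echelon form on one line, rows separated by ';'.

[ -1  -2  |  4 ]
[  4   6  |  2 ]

REF = [-1 -2 4; 0 -2 18]

Forward elimination:
R2 <- R2 - (-4)*R1:  [  0  -2  18 ]
Row echelon form:
[ -1  -2  |   4 ]
[  0  -2  |  18 ]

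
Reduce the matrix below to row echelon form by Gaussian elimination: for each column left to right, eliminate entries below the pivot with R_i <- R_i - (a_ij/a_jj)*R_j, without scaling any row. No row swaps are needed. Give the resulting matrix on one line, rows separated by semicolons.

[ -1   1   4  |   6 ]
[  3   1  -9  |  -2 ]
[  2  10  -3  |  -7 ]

REF = [-1 1 4 6; 0 4 3 16; 0 0 -4 -43]

Forward elimination:
R2 <- R2 - (-3)*R1:  [  0   4   3  16 ]
R3 <- R3 - (-2)*R1:  [  0  12   5   5 ]
R3 <- R3 - (3)*R2:  [   0    0   -4  -43 ]
Row echelon form:
[ -1  1   4  |    6 ]
[  0  4   3  |   16 ]
[  0  0  -4  |  -43 ]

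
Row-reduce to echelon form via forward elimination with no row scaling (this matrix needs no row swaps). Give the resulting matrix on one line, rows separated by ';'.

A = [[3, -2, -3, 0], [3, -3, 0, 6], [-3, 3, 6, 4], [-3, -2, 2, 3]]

REF = [3 -2 -3 0; 0 -1 3 6; 0 0 6 10; 0 0 0 2/3]

Forward elimination:
R2 <- R2 - (1)*R1:  [  0  -1   3   6 ]
R3 <- R3 - (-1)*R1:  [ 0  1  3  4 ]
R4 <- R4 - (-1)*R1:  [  0  -4  -1   3 ]
R3 <- R3 - (-1)*R2:  [  0   0   6  10 ]
R4 <- R4 - (4)*R2:  [   0    0  -13  -21 ]
R4 <- R4 - (-13/6)*R3:  [   0    0    0  2/3 ]
Row echelon form:
[ 3  -2  -3    0 ]
[ 0  -1   3    6 ]
[ 0   0   6   10 ]
[ 0   0   0  2/3 ]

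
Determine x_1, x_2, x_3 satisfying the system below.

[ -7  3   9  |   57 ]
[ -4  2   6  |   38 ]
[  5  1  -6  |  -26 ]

Forward elimination on [A|b]:
R2 <- R2 - (4/7)*R1:  [    0   2/7   6/7  38/7 ]
R3 <- R3 - (-5/7)*R1:  [     0   22/7    3/7  103/7 ]
R3 <- R3 - (11)*R2:  [   0    0   -9  -45 ]
Row echelon form:
[ -7    3    9  |    57 ]
[  0  2/7  6/7  |  38/7 ]
[  0    0   -9  |   -45 ]
Back-substitution:
x_3 = (-45) / -9 = 5
x_2 = (38/7 - (6/7)*(5)) / (2/7) = 4
x_1 = (57 - (3)*(4) - (9)*(5)) / -7 = 0

(0, 4, 5)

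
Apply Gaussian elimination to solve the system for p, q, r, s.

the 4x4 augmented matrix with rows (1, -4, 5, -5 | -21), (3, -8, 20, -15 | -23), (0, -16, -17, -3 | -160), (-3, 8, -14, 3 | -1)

Forward elimination on [A|b]:
R2 <- R2 - (3)*R1:  [  0   4   5   0  40 ]
R4 <- R4 - (-3)*R1:  [   0   -4    1  -12  -64 ]
R3 <- R3 - (-4)*R2:  [  0   0   3  -3   0 ]
R4 <- R4 - (-1)*R2:  [   0    0    6  -12  -24 ]
R4 <- R4 - (2)*R3:  [   0    0    0   -6  -24 ]
Row echelon form:
[ 1  -4  5  -5  |  -21 ]
[ 0   4  5   0  |   40 ]
[ 0   0  3  -3  |    0 ]
[ 0   0  0  -6  |  -24 ]
Back-substitution:
s = (-24) / -6 = 4
r = (0 - (-3)*(4)) / 3 = 4
q = (40 - (5)*(4)) / 4 = 5
p = (-21 - (-4)*(5) - (5)*(4) - (-5)*(4)) / 1 = -1

(-1, 5, 4, 4)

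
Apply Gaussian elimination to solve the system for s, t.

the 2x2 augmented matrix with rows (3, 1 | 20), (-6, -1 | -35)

Forward elimination on [A|b]:
R2 <- R2 - (-2)*R1:  [ 0  1  5 ]
Row echelon form:
[ 3  1  |  20 ]
[ 0  1  |   5 ]
Back-substitution:
t = (5) / 1 = 5
s = (20 - (1)*(5)) / 3 = 5

(5, 5)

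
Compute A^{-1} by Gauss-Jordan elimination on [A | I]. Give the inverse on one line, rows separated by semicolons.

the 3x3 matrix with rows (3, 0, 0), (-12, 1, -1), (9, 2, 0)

inverse = [1/3 0 0; -3/2 0 1/2; -11/2 -1 1/2]

Gauss-Jordan on [A | I]:
R1 <- (1/3)*R1:  [   1    0    0  |  1/3    0    0 ]
R2 <- R2 - (-12)*R1:  [  0   1  -1  |   4   1   0 ]
R3 <- R3 - (9)*R1:  [  0   2   0  |  -3   0   1 ]
R3 <- R3 - (2)*R2:  [   0    0    2  |  -11   -2    1 ]
R3 <- (1/2)*R3:  [     0      0      1  |  -11/2     -1    1/2 ]
R2 <- R2 - (-1)*R3:  [    0     1     0  |  -3/2     0   1/2 ]
Right block of [I | A^{-1}] is the inverse:
[   1/3   0    0 ]
[  -3/2   0  1/2 ]
[ -11/2  -1  1/2 ]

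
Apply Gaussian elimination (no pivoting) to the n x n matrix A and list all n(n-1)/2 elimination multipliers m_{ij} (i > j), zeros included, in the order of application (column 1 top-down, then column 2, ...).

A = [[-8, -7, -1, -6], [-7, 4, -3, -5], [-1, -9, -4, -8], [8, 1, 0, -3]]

multipliers: 7/8, 1/8, -1, -65/81, -16/27, 183/452

Forward elimination:
R2 <- R2 - (7/8)*R1:  [     0   81/8  -17/8    1/4 ]
R3 <- R3 - (1/8)*R1:  [     0  -65/8  -31/8  -29/4 ]
R4 <- R4 - (-1)*R1:  [  0  -6  -1  -9 ]
R3 <- R3 - (-65/81)*R2:  [       0        0  -452/81  -571/81 ]
R4 <- R4 - (-16/27)*R2:  [       0        0   -61/27  -239/27 ]
R4 <- R4 - (183/452)*R3:  [         0          0          0  -2711/452 ]
Multipliers (in order of application): m_{21} = 7/8, m_{31} = 1/8, m_{41} = -1, m_{32} = -65/81, m_{42} = -16/27, m_{43} = 183/452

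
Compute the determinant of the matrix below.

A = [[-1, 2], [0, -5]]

Forward elimination:
Upper-triangular form:
[ -1   2 ]
[  0  -5 ]
det(A) = (-1)^0 * (-1) * (-5) = 5  (0 row swaps -> sign +1)

det(A) = 5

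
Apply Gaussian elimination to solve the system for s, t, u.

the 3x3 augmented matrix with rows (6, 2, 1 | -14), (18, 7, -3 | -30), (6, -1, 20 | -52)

Forward elimination on [A|b]:
R2 <- R2 - (3)*R1:  [  0   1  -6  12 ]
R3 <- R3 - (1)*R1:  [   0   -3   19  -38 ]
R3 <- R3 - (-3)*R2:  [  0   0   1  -2 ]
Row echelon form:
[ 6  2   1  |  -14 ]
[ 0  1  -6  |   12 ]
[ 0  0   1  |   -2 ]
Back-substitution:
u = (-2) / 1 = -2
t = (12 - (-6)*(-2)) / 1 = 0
s = (-14 - (2)*(0) - (1)*(-2)) / 6 = -2

(-2, 0, -2)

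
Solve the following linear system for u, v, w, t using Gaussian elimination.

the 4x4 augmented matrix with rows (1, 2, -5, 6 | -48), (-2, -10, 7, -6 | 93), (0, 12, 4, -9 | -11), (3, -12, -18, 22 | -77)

Forward elimination on [A|b]:
R2 <- R2 - (-2)*R1:  [  0  -6  -3   6  -3 ]
R4 <- R4 - (3)*R1:  [   0  -18   -3    4   67 ]
R3 <- R3 - (-2)*R2:  [   0    0   -2    3  -17 ]
R4 <- R4 - (3)*R2:  [   0    0    6  -14   76 ]
R4 <- R4 - (-3)*R3:  [  0   0   0  -5  25 ]
Row echelon form:
[ 1   2  -5   6  |  -48 ]
[ 0  -6  -3   6  |   -3 ]
[ 0   0  -2   3  |  -17 ]
[ 0   0   0  -5  |   25 ]
Back-substitution:
t = (25) / -5 = -5
w = (-17 - (3)*(-5)) / -2 = 1
v = (-3 - (-3)*(1) - (6)*(-5)) / -6 = -5
u = (-48 - (2)*(-5) - (-5)*(1) - (6)*(-5)) / 1 = -3

(-3, -5, 1, -5)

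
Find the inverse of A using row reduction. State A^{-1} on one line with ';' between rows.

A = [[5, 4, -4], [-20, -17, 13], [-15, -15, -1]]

Gauss-Jordan on [A | I]:
R1 <- (1/5)*R1:  [    1   4/5  -4/5  |   1/5     0     0 ]
R2 <- R2 - (-20)*R1:  [  0  -1  -3  |   4   1   0 ]
R3 <- R3 - (-15)*R1:  [   0   -3  -13  |    3    0    1 ]
R2 <- (1/-1)*R2:  [  0   1   3  |  -4  -1   0 ]
R1 <- R1 - (4/5)*R2:  [     1      0  -16/5  |   17/5    4/5      0 ]
R3 <- R3 - (-3)*R2:  [  0   0  -4  |  -9  -3   1 ]
R3 <- (1/-4)*R3:  [    0     0     1  |   9/4   3/4  -1/4 ]
R1 <- R1 - (-16/5)*R3:  [    1     0     0  |  53/5  16/5  -4/5 ]
R2 <- R2 - (3)*R3:  [     0      1      0  |  -43/4  -13/4    3/4 ]
Right block of [I | A^{-1}] is the inverse:
[  53/5   16/5  -4/5 ]
[ -43/4  -13/4   3/4 ]
[   9/4    3/4  -1/4 ]

inverse = [53/5 16/5 -4/5; -43/4 -13/4 3/4; 9/4 3/4 -1/4]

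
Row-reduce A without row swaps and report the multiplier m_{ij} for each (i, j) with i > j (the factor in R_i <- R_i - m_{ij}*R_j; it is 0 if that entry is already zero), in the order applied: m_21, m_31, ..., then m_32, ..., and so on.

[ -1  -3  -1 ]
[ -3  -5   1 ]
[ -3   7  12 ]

multipliers: 3, 3, 4

Forward elimination:
R2 <- R2 - (3)*R1:  [ 0  4  4 ]
R3 <- R3 - (3)*R1:  [  0  16  15 ]
R3 <- R3 - (4)*R2:  [  0   0  -1 ]
Multipliers (in order of application): m_{21} = 3, m_{31} = 3, m_{32} = 4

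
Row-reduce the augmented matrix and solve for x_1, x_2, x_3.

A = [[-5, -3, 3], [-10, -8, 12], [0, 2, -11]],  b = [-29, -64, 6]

Forward elimination on [A|b]:
R2 <- R2 - (2)*R1:  [  0  -2   6  -6 ]
R3 <- R3 - (-1)*R2:  [  0   0  -5   0 ]
Row echelon form:
[ -5  -3   3  |  -29 ]
[  0  -2   6  |   -6 ]
[  0   0  -5  |    0 ]
Back-substitution:
x_3 = (0) / -5 = 0
x_2 = (-6 - (6)*(0)) / -2 = 3
x_1 = (-29 - (-3)*(3) - (3)*(0)) / -5 = 4

(4, 3, 0)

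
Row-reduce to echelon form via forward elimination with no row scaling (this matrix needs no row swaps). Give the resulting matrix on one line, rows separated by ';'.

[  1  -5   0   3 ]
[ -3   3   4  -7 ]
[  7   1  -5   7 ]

REF = [1 -5 0 3; 0 -12 4 2; 0 0 7 -8]

Forward elimination:
R2 <- R2 - (-3)*R1:  [   0  -12    4    2 ]
R3 <- R3 - (7)*R1:  [   0   36   -5  -14 ]
R3 <- R3 - (-3)*R2:  [  0   0   7  -8 ]
Row echelon form:
[ 1   -5  0   3 ]
[ 0  -12  4   2 ]
[ 0    0  7  -8 ]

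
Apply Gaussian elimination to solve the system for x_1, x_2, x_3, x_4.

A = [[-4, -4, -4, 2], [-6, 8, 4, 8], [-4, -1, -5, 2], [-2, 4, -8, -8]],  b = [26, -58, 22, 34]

(1, -3, -5, -1)

Forward elimination on [A|b]:
R2 <- R2 - (3/2)*R1:  [   0   14   10    5  -97 ]
R3 <- R3 - (1)*R1:  [  0   3  -1   0  -4 ]
R4 <- R4 - (1/2)*R1:  [  0   6  -6  -9  21 ]
R3 <- R3 - (3/14)*R2:  [      0       0   -22/7  -15/14  235/14 ]
R4 <- R4 - (3/7)*R2:  [     0      0  -72/7  -78/7  438/7 ]
R4 <- R4 - (36/11)*R3:  [      0       0       0  -84/11   84/11 ]
Row echelon form:
[ -4  -4     -4       2  |      26 ]
[  0  14     10       5  |     -97 ]
[  0   0  -22/7  -15/14  |  235/14 ]
[  0   0      0  -84/11  |   84/11 ]
Back-substitution:
x_4 = (84/11) / (-84/11) = -1
x_3 = (235/14 - (-15/14)*(-1)) / (-22/7) = -5
x_2 = (-97 - (10)*(-5) - (5)*(-1)) / 14 = -3
x_1 = (26 - (-4)*(-3) - (-4)*(-5) - (2)*(-1)) / -4 = 1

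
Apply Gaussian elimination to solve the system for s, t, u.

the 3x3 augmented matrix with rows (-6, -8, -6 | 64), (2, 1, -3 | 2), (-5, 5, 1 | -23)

(-1, -5, -3)

Forward elimination on [A|b]:
R2 <- R2 - (-1/3)*R1:  [    0  -5/3    -5  70/3 ]
R3 <- R3 - (5/6)*R1:  [      0    35/3       6  -229/3 ]
R3 <- R3 - (-7)*R2:  [   0    0  -29   87 ]
Row echelon form:
[ -6    -8   -6  |    64 ]
[  0  -5/3   -5  |  70/3 ]
[  0     0  -29  |    87 ]
Back-substitution:
u = (87) / -29 = -3
t = (70/3 - (-5)*(-3)) / (-5/3) = -5
s = (64 - (-8)*(-5) - (-6)*(-3)) / -6 = -1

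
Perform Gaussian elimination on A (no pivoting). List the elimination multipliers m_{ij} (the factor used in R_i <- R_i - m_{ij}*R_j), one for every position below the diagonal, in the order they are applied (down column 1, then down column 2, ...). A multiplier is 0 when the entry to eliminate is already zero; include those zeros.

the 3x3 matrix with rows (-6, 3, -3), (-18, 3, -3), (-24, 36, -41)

multipliers: 3, 4, -4

Forward elimination:
R2 <- R2 - (3)*R1:  [  0  -6   6 ]
R3 <- R3 - (4)*R1:  [   0   24  -29 ]
R3 <- R3 - (-4)*R2:  [  0   0  -5 ]
Multipliers (in order of application): m_{21} = 3, m_{31} = 4, m_{32} = -4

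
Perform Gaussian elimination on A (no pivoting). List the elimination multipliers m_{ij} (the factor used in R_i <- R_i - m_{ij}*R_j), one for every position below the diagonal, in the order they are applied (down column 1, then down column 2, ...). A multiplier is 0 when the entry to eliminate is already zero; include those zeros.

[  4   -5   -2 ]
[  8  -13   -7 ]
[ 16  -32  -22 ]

multipliers: 2, 4, 4

Forward elimination:
R2 <- R2 - (2)*R1:  [  0  -3  -3 ]
R3 <- R3 - (4)*R1:  [   0  -12  -14 ]
R3 <- R3 - (4)*R2:  [  0   0  -2 ]
Multipliers (in order of application): m_{21} = 2, m_{31} = 4, m_{32} = 4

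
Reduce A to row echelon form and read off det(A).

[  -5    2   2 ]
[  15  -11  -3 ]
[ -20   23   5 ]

det(A) = 150

Forward elimination:
R2 <- R2 - (-3)*R1:  [  0  -5   3 ]
R3 <- R3 - (4)*R1:  [  0  15  -3 ]
R3 <- R3 - (-3)*R2:  [ 0  0  6 ]
Upper-triangular form:
[ -5   2  2 ]
[  0  -5  3 ]
[  0   0  6 ]
det(A) = (-1)^0 * (-5) * (-5) * (6) = 150  (0 row swaps -> sign +1)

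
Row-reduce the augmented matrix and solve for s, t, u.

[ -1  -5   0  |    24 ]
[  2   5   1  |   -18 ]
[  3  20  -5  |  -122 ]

Forward elimination on [A|b]:
R2 <- R2 - (-2)*R1:  [  0  -5   1  30 ]
R3 <- R3 - (-3)*R1:  [   0    5   -5  -50 ]
R3 <- R3 - (-1)*R2:  [   0    0   -4  -20 ]
Row echelon form:
[ -1  -5   0  |   24 ]
[  0  -5   1  |   30 ]
[  0   0  -4  |  -20 ]
Back-substitution:
u = (-20) / -4 = 5
t = (30 - (1)*(5)) / -5 = -5
s = (24 - (-5)*(-5)) / -1 = 1

(1, -5, 5)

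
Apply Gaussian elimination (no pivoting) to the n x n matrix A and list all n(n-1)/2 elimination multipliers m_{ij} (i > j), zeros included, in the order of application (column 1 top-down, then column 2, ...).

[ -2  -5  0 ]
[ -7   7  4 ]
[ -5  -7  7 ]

multipliers: 7/2, 5/2, 11/49

Forward elimination:
R2 <- R2 - (7/2)*R1:  [    0  49/2     4 ]
R3 <- R3 - (5/2)*R1:  [    0  11/2     7 ]
R3 <- R3 - (11/49)*R2:  [      0       0  299/49 ]
Multipliers (in order of application): m_{21} = 7/2, m_{31} = 5/2, m_{32} = 11/49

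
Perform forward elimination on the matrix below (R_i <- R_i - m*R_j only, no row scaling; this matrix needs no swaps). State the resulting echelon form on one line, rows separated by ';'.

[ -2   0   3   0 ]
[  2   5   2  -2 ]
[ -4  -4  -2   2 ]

Forward elimination:
R2 <- R2 - (-1)*R1:  [  0   5   5  -2 ]
R3 <- R3 - (2)*R1:  [  0  -4  -8   2 ]
R3 <- R3 - (-4/5)*R2:  [   0    0   -4  2/5 ]
Row echelon form:
[ -2  0   3    0 ]
[  0  5   5   -2 ]
[  0  0  -4  2/5 ]

REF = [-2 0 3 0; 0 5 5 -2; 0 0 -4 2/5]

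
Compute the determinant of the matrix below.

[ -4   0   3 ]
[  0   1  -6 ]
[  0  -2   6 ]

det(A) = 24

Forward elimination:
R3 <- R3 - (-2)*R2:  [  0   0  -6 ]
Upper-triangular form:
[ -4  0   3 ]
[  0  1  -6 ]
[  0  0  -6 ]
det(A) = (-1)^0 * (-4) * (1) * (-6) = 24  (0 row swaps -> sign +1)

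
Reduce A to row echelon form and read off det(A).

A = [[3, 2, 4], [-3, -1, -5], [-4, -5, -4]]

det(A) = -3

Forward elimination:
R2 <- R2 - (-1)*R1:  [  0   1  -1 ]
R3 <- R3 - (-4/3)*R1:  [    0  -7/3   4/3 ]
R3 <- R3 - (-7/3)*R2:  [  0   0  -1 ]
Upper-triangular form:
[ 3  2   4 ]
[ 0  1  -1 ]
[ 0  0  -1 ]
det(A) = (-1)^0 * (3) * (1) * (-1) = -3  (0 row swaps -> sign +1)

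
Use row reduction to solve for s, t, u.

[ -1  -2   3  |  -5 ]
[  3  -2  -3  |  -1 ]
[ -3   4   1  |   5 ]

Forward elimination on [A|b]:
R2 <- R2 - (-3)*R1:  [   0   -8    6  -16 ]
R3 <- R3 - (3)*R1:  [  0  10  -8  20 ]
R3 <- R3 - (-5/4)*R2:  [    0     0  -1/2     0 ]
Row echelon form:
[ -1  -2     3  |   -5 ]
[  0  -8     6  |  -16 ]
[  0   0  -1/2  |    0 ]
Back-substitution:
u = (0) / (-1/2) = 0
t = (-16 - (6)*(0)) / -8 = 2
s = (-5 - (-2)*(2) - (3)*(0)) / -1 = 1

(1, 2, 0)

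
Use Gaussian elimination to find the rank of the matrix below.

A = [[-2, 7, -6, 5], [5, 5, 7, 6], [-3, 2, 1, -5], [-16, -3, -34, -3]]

Row reduction:
R2 <- R2 - (-5/2)*R1:  [    0  45/2    -8  37/2 ]
R3 <- R3 - (3/2)*R1:  [     0  -17/2     10  -25/2 ]
R4 <- R4 - (8)*R1:  [   0  -59   14  -43 ]
R3 <- R3 - (-17/45)*R2:  [       0        0   314/45  -248/45 ]
R4 <- R4 - (-118/45)*R2:  [       0        0  -314/45   248/45 ]
R4 <- R4 - (-1)*R3:  [ 0  0  0  0 ]
Row echelon form:
[ -2     7      -6        5 ]
[  0  45/2      -8     37/2 ]
[  0     0  314/45  -248/45 ]
[  0     0       0        0 ]
Nonzero rows / pivot columns: 3

rank(A) = 3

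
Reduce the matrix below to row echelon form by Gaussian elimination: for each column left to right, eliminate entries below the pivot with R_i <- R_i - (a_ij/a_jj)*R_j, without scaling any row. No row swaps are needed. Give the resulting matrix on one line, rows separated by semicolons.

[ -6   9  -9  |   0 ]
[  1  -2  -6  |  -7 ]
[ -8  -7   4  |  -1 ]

Forward elimination:
R2 <- R2 - (-1/6)*R1:  [     0   -1/2  -15/2     -7 ]
R3 <- R3 - (4/3)*R1:  [   0  -19   16   -1 ]
R3 <- R3 - (38)*R2:  [   0    0  301  265 ]
Row echelon form:
[ -6     9     -9  |    0 ]
[  0  -1/2  -15/2  |   -7 ]
[  0     0    301  |  265 ]

REF = [-6 9 -9 0; 0 -1/2 -15/2 -7; 0 0 301 265]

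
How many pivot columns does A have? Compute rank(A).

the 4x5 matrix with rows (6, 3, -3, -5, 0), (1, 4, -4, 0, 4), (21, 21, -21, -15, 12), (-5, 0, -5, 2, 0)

Row reduction:
R2 <- R2 - (1/6)*R1:  [    0   7/2  -7/2   5/6     4 ]
R3 <- R3 - (7/2)*R1:  [     0   21/2  -21/2    5/2     12 ]
R4 <- R4 - (-5/6)*R1:  [     0    5/2  -15/2  -13/6      0 ]
R3 <- R3 - (3)*R2:  [ 0  0  0  0  0 ]
R4 <- R4 - (5/7)*R2:  [      0       0      -5  -58/21   -20/7 ]
R3 <-> R4   (pivot in column 3 was zero)
[ 6    3    -3      -5      0 ]
[ 0  7/2  -7/2     5/6      4 ]
[ 0    0    -5  -58/21  -20/7 ]
[ 0    0     0       0      0 ]
Row echelon form:
[ 6    3    -3      -5      0 ]
[ 0  7/2  -7/2     5/6      4 ]
[ 0    0    -5  -58/21  -20/7 ]
[ 0    0     0       0      0 ]
Nonzero rows / pivot columns: 3

rank(A) = 3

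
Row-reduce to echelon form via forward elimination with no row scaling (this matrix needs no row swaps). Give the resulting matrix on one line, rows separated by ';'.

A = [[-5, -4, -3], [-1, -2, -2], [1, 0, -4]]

REF = [-5 -4 -3; 0 -6/5 -7/5; 0 0 -11/3]

Forward elimination:
R2 <- R2 - (1/5)*R1:  [    0  -6/5  -7/5 ]
R3 <- R3 - (-1/5)*R1:  [     0   -4/5  -23/5 ]
R3 <- R3 - (2/3)*R2:  [     0      0  -11/3 ]
Row echelon form:
[ -5    -4     -3 ]
[  0  -6/5   -7/5 ]
[  0     0  -11/3 ]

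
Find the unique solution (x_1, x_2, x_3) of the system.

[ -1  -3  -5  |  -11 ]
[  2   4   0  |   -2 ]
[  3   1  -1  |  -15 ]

(-5, 2, 2)

Forward elimination on [A|b]:
R2 <- R2 - (-2)*R1:  [   0   -2  -10  -24 ]
R3 <- R3 - (-3)*R1:  [   0   -8  -16  -48 ]
R3 <- R3 - (4)*R2:  [  0   0  24  48 ]
Row echelon form:
[ -1  -3   -5  |  -11 ]
[  0  -2  -10  |  -24 ]
[  0   0   24  |   48 ]
Back-substitution:
x_3 = (48) / 24 = 2
x_2 = (-24 - (-10)*(2)) / -2 = 2
x_1 = (-11 - (-3)*(2) - (-5)*(2)) / -1 = -5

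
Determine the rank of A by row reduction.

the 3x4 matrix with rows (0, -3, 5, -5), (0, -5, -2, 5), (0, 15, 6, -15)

Row reduction:
R2 <- R2 - (5/3)*R1:  [     0      0  -31/3   40/3 ]
R3 <- R3 - (-5)*R1:  [   0    0   31  -40 ]
R3 <- R3 - (-3)*R2:  [ 0  0  0  0 ]
Row echelon form:
[ 0  -3      5    -5 ]
[ 0   0  -31/3  40/3 ]
[ 0   0      0     0 ]
Nonzero rows / pivot columns: 2

rank(A) = 2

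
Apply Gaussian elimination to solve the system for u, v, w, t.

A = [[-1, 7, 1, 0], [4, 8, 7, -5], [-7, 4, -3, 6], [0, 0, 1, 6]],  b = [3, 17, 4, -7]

Forward elimination on [A|b]:
R2 <- R2 - (-4)*R1:  [  0  36  11  -5  29 ]
R3 <- R3 - (7)*R1:  [   0  -45  -10    6  -17 ]
R3 <- R3 - (-5/4)*R2:  [    0     0  15/4  -1/4  77/4 ]
R4 <- R4 - (4/15)*R3:  [       0        0        0    91/15  -182/15 ]
Row echelon form:
[ -1   7     1      0  |        3 ]
[  0  36    11     -5  |       29 ]
[  0   0  15/4   -1/4  |     77/4 ]
[  0   0     0  91/15  |  -182/15 ]
Back-substitution:
t = (-182/15) / (91/15) = -2
w = (77/4 - (-1/4)*(-2)) / (15/4) = 5
v = (29 - (11)*(5) - (-5)*(-2)) / 36 = -1
u = (3 - (7)*(-1) - (1)*(5)) / -1 = -5

(-5, -1, 5, -2)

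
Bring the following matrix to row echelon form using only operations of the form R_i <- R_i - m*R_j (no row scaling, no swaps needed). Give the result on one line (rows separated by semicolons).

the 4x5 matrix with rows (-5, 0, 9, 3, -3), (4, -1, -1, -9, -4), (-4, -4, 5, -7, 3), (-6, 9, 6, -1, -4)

REF = [-5 0 9 3 -3; 0 -1 31/5 -33/5 -32/5; 0 0 -27 17 31; 0 0 0 -287/9 5/9]

Forward elimination:
R2 <- R2 - (-4/5)*R1:  [     0     -1   31/5  -33/5  -32/5 ]
R3 <- R3 - (4/5)*R1:  [     0     -4  -11/5  -47/5   27/5 ]
R4 <- R4 - (6/5)*R1:  [     0      9  -24/5  -23/5   -2/5 ]
R3 <- R3 - (4)*R2:  [   0    0  -27   17   31 ]
R4 <- R4 - (-9)*R2:  [   0    0   51  -64  -58 ]
R4 <- R4 - (-17/9)*R3:  [      0       0       0  -287/9     5/9 ]
Row echelon form:
[ -5   0     9       3     -3 ]
[  0  -1  31/5   -33/5  -32/5 ]
[  0   0   -27      17     31 ]
[  0   0     0  -287/9    5/9 ]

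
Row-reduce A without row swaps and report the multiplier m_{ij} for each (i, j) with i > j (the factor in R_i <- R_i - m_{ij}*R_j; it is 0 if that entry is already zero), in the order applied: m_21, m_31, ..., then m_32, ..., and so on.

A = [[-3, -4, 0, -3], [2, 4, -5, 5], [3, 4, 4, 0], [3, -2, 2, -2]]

Forward elimination:
R2 <- R2 - (-2/3)*R1:  [   0  4/3   -5    3 ]
R3 <- R3 - (-1)*R1:  [  0   0   4  -3 ]
R4 <- R4 - (-1)*R1:  [  0  -6   2  -5 ]
R3: entry in column 2 is already 0 -> m_{32} = 0 (no row operation needed)
R4 <- R4 - (-9/2)*R2:  [     0      0  -41/2   17/2 ]
R4 <- R4 - (-41/8)*R3:  [     0      0      0  -55/8 ]
Multipliers (in order of application): m_{21} = -2/3, m_{31} = -1, m_{41} = -1, m_{32} = 0, m_{42} = -9/2, m_{43} = -41/8

multipliers: -2/3, -1, -1, 0, -9/2, -41/8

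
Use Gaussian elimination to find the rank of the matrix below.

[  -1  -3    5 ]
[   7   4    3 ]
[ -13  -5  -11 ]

rank(A) = 2

Row reduction:
R2 <- R2 - (-7)*R1:  [   0  -17   38 ]
R3 <- R3 - (13)*R1:  [   0   34  -76 ]
R3 <- R3 - (-2)*R2:  [ 0  0  0 ]
Row echelon form:
[ -1   -3   5 ]
[  0  -17  38 ]
[  0    0   0 ]
Nonzero rows / pivot columns: 2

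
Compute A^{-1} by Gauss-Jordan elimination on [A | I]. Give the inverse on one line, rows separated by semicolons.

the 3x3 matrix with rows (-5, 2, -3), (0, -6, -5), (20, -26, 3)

inverse = [-37/45 2/5 -7/45; -5/9 1/4 -5/36; 2/3 -1/2 1/6]

Gauss-Jordan on [A | I]:
R1 <- (1/-5)*R1:  [    1  -2/5   3/5  |  -1/5     0     0 ]
R3 <- R3 - (20)*R1:  [   0  -18   -9  |    4    0    1 ]
R2 <- (1/-6)*R2:  [    0     1   5/6  |     0  -1/6     0 ]
R1 <- R1 - (-2/5)*R2:  [     1      0  14/15  |   -1/5  -1/15      0 ]
R3 <- R3 - (-18)*R2:  [  0   0   6  |   4  -3   1 ]
R3 <- (1/6)*R3:  [    0     0     1  |   2/3  -1/2   1/6 ]
R1 <- R1 - (14/15)*R3:  [      1       0       0  |  -37/45     2/5   -7/45 ]
R2 <- R2 - (5/6)*R3:  [     0      1      0  |   -5/9    1/4  -5/36 ]
Right block of [I | A^{-1}] is the inverse:
[ -37/45   2/5  -7/45 ]
[   -5/9   1/4  -5/36 ]
[    2/3  -1/2    1/6 ]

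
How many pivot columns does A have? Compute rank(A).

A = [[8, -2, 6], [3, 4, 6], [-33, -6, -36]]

rank(A) = 2

Row reduction:
R2 <- R2 - (3/8)*R1:  [    0  19/4  15/4 ]
R3 <- R3 - (-33/8)*R1:  [     0  -57/4  -45/4 ]
R3 <- R3 - (-3)*R2:  [ 0  0  0 ]
Row echelon form:
[ 8    -2     6 ]
[ 0  19/4  15/4 ]
[ 0     0     0 ]
Nonzero rows / pivot columns: 2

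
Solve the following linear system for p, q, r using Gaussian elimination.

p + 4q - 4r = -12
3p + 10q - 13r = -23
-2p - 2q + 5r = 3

Forward elimination on [A|b]:
R2 <- R2 - (3)*R1:  [  0  -2  -1  13 ]
R3 <- R3 - (-2)*R1:  [   0    6   -3  -21 ]
R3 <- R3 - (-3)*R2:  [  0   0  -6  18 ]
Row echelon form:
[ 1   4  -4  |  -12 ]
[ 0  -2  -1  |   13 ]
[ 0   0  -6  |   18 ]
Back-substitution:
r = (18) / -6 = -3
q = (13 - (-1)*(-3)) / -2 = -5
p = (-12 - (4)*(-5) - (-4)*(-3)) / 1 = -4

(-4, -5, -3)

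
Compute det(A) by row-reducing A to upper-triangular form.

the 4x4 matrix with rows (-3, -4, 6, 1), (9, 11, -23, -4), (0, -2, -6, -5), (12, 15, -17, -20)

det(A) = -72

Forward elimination:
R2 <- R2 - (-3)*R1:  [  0  -1  -5  -1 ]
R4 <- R4 - (-4)*R1:  [   0   -1    7  -16 ]
R3 <- R3 - (2)*R2:  [  0   0   4  -3 ]
R4 <- R4 - (1)*R2:  [   0    0   12  -15 ]
R4 <- R4 - (3)*R3:  [  0   0   0  -6 ]
Upper-triangular form:
[ -3  -4   6   1 ]
[  0  -1  -5  -1 ]
[  0   0   4  -3 ]
[  0   0   0  -6 ]
det(A) = (-1)^0 * (-3) * (-1) * (4) * (-6) = -72  (0 row swaps -> sign +1)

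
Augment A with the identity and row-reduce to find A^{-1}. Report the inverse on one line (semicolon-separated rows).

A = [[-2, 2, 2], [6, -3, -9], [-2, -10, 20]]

Gauss-Jordan on [A | I]:
R1 <- (1/-2)*R1:  [    1    -1    -1  |  -1/2     0     0 ]
R2 <- R2 - (6)*R1:  [  0   3  -3  |   3   1   0 ]
R3 <- R3 - (-2)*R1:  [   0  -12   18  |   -1    0    1 ]
R2 <- (1/3)*R2:  [   0    1   -1  |    1  1/3    0 ]
R1 <- R1 - (-1)*R2:  [   1    0   -2  |  1/2  1/3    0 ]
R3 <- R3 - (-12)*R2:  [  0   0   6  |  11   4   1 ]
R3 <- (1/6)*R3:  [    0     0     1  |  11/6   2/3   1/6 ]
R1 <- R1 - (-2)*R3:  [    1     0     0  |  25/6   5/3   1/3 ]
R2 <- R2 - (-1)*R3:  [    0     1     0  |  17/6     1   1/6 ]
Right block of [I | A^{-1}] is the inverse:
[ 25/6  5/3  1/3 ]
[ 17/6    1  1/6 ]
[ 11/6  2/3  1/6 ]

inverse = [25/6 5/3 1/3; 17/6 1 1/6; 11/6 2/3 1/6]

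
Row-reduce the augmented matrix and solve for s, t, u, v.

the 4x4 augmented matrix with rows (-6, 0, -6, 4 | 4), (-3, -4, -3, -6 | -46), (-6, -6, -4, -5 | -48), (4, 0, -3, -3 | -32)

(-2, 4, 4, 4)

Forward elimination on [A|b]:
R2 <- R2 - (1/2)*R1:  [   0   -4    0   -8  -48 ]
R3 <- R3 - (1)*R1:  [   0   -6    2   -9  -52 ]
R4 <- R4 - (-2/3)*R1:  [     0      0     -7   -1/3  -88/3 ]
R3 <- R3 - (3/2)*R2:  [  0   0   2   3  20 ]
R4 <- R4 - (-7/2)*R3:  [     0      0      0   61/6  122/3 ]
Row echelon form:
[ -6   0  -6     4  |      4 ]
[  0  -4   0    -8  |    -48 ]
[  0   0   2     3  |     20 ]
[  0   0   0  61/6  |  122/3 ]
Back-substitution:
v = (122/3) / (61/6) = 4
u = (20 - (3)*(4)) / 2 = 4
t = (-48 - (-8)*(4)) / -4 = 4
s = (4 - (-6)*(4) - (4)*(4)) / -6 = -2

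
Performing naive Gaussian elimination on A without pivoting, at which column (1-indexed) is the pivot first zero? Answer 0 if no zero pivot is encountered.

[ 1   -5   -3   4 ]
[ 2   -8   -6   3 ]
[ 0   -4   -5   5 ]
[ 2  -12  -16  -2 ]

first zero-pivot column = 0

Naive forward elimination:
R2 <- R2 - (2)*R1:  [  0   2   0  -5 ]
R4 <- R4 - (2)*R1:  [   0   -2  -10  -10 ]
R3 <- R3 - (-2)*R2:  [  0   0  -5  -5 ]
R4 <- R4 - (-1)*R2:  [   0    0  -10  -15 ]
R4 <- R4 - (2)*R3:  [  0   0   0  -5 ]
All pivots nonzero; naive elimination completes without hitting a zero pivot.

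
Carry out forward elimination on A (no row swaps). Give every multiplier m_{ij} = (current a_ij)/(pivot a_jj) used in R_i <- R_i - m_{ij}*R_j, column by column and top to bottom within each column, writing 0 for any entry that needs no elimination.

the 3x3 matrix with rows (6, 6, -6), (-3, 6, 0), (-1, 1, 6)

multipliers: -1/2, -1/6, 2/9

Forward elimination:
R2 <- R2 - (-1/2)*R1:  [  0   9  -3 ]
R3 <- R3 - (-1/6)*R1:  [ 0  2  5 ]
R3 <- R3 - (2/9)*R2:  [    0     0  17/3 ]
Multipliers (in order of application): m_{21} = -1/2, m_{31} = -1/6, m_{32} = 2/9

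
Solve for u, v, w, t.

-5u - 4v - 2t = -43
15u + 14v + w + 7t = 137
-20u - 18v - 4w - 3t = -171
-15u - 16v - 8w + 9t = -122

Forward elimination on [A|b]:
R2 <- R2 - (-3)*R1:  [ 0  2  1  1  8 ]
R3 <- R3 - (4)*R1:  [  0  -2  -4   5   1 ]
R4 <- R4 - (3)*R1:  [  0  -4  -8  15   7 ]
R3 <- R3 - (-1)*R2:  [  0   0  -3   6   9 ]
R4 <- R4 - (-2)*R2:  [  0   0  -6  17  23 ]
R4 <- R4 - (2)*R3:  [ 0  0  0  5  5 ]
Row echelon form:
[ -5  -4   0  -2  |  -43 ]
[  0   2   1   1  |    8 ]
[  0   0  -3   6  |    9 ]
[  0   0   0   5  |    5 ]
Back-substitution:
t = (5) / 5 = 1
w = (9 - (6)*(1)) / -3 = -1
v = (8 - (1)*(-1) - (1)*(1)) / 2 = 4
u = (-43 - (-4)*(4) - (-2)*(1)) / -5 = 5

(5, 4, -1, 1)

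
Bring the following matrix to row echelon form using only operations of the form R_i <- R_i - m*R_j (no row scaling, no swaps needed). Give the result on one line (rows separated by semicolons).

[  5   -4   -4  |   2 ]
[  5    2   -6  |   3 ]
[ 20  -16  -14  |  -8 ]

REF = [5 -4 -4 2; 0 6 -2 1; 0 0 2 -16]

Forward elimination:
R2 <- R2 - (1)*R1:  [  0   6  -2   1 ]
R3 <- R3 - (4)*R1:  [   0    0    2  -16 ]
Row echelon form:
[ 5  -4  -4  |    2 ]
[ 0   6  -2  |    1 ]
[ 0   0   2  |  -16 ]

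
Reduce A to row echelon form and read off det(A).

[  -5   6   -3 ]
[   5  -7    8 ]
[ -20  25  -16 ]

Forward elimination:
R2 <- R2 - (-1)*R1:  [  0  -1   5 ]
R3 <- R3 - (4)*R1:  [  0   1  -4 ]
R3 <- R3 - (-1)*R2:  [ 0  0  1 ]
Upper-triangular form:
[ -5   6  -3 ]
[  0  -1   5 ]
[  0   0   1 ]
det(A) = (-1)^0 * (-5) * (-1) * (1) = 5  (0 row swaps -> sign +1)

det(A) = 5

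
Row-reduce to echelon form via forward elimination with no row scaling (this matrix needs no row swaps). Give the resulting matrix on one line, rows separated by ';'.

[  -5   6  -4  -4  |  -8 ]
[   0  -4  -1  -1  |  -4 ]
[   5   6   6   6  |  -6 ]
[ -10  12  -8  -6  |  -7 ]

Forward elimination:
R3 <- R3 - (-1)*R1:  [   0   12    2    2  -14 ]
R4 <- R4 - (2)*R1:  [ 0  0  0  2  9 ]
R3 <- R3 - (-3)*R2:  [   0    0   -1   -1  -26 ]
Row echelon form:
[ -5   6  -4  -4  |   -8 ]
[  0  -4  -1  -1  |   -4 ]
[  0   0  -1  -1  |  -26 ]
[  0   0   0   2  |    9 ]

REF = [-5 6 -4 -4 -8; 0 -4 -1 -1 -4; 0 0 -1 -1 -26; 0 0 0 2 9]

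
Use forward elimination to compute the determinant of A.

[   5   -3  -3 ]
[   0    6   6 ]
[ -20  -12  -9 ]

det(A) = 90

Forward elimination:
R3 <- R3 - (-4)*R1:  [   0  -24  -21 ]
R3 <- R3 - (-4)*R2:  [ 0  0  3 ]
Upper-triangular form:
[ 5  -3  -3 ]
[ 0   6   6 ]
[ 0   0   3 ]
det(A) = (-1)^0 * (5) * (6) * (3) = 90  (0 row swaps -> sign +1)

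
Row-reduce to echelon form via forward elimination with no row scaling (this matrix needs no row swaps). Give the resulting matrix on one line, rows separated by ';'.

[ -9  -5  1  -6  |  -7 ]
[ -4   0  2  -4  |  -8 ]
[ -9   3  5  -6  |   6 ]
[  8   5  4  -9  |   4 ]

Forward elimination:
R2 <- R2 - (4/9)*R1:  [     0   20/9   14/9   -4/3  -44/9 ]
R3 <- R3 - (1)*R1:  [  0   8   4   0  13 ]
R4 <- R4 - (-8/9)*R1:  [     0    5/9   44/9  -43/3  -20/9 ]
R3 <- R3 - (18/5)*R2:  [     0      0   -8/5   24/5  153/5 ]
R4 <- R4 - (1/4)*R2:  [   0    0  9/2  -14   -1 ]
R4 <- R4 - (-45/16)*R3:  [       0        0        0     -1/2  1361/16 ]
Row echelon form:
[ -9    -5     1    -6  |       -7 ]
[  0  20/9  14/9  -4/3  |    -44/9 ]
[  0     0  -8/5  24/5  |    153/5 ]
[  0     0     0  -1/2  |  1361/16 ]

REF = [-9 -5 1 -6 -7; 0 20/9 14/9 -4/3 -44/9; 0 0 -8/5 24/5 153/5; 0 0 0 -1/2 1361/16]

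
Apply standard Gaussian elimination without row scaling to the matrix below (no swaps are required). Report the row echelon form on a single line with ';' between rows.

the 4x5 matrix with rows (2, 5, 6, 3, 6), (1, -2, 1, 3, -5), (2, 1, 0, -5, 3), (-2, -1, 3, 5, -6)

Forward elimination:
R2 <- R2 - (1/2)*R1:  [    0  -9/2    -2   3/2    -8 ]
R3 <- R3 - (1)*R1:  [  0  -4  -6  -8  -3 ]
R4 <- R4 - (-1)*R1:  [ 0  4  9  8  0 ]
R3 <- R3 - (8/9)*R2:  [     0      0  -38/9  -28/3   37/9 ]
R4 <- R4 - (-8/9)*R2:  [     0      0   65/9   28/3  -64/9 ]
R4 <- R4 - (-65/38)*R3:  [       0        0        0  -126/19    -3/38 ]
Row echelon form:
[ 2     5      6        3      6 ]
[ 0  -9/2     -2      3/2     -8 ]
[ 0     0  -38/9    -28/3   37/9 ]
[ 0     0      0  -126/19  -3/38 ]

REF = [2 5 6 3 6; 0 -9/2 -2 3/2 -8; 0 0 -38/9 -28/3 37/9; 0 0 0 -126/19 -3/38]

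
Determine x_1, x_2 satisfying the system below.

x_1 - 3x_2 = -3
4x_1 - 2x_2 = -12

Forward elimination on [A|b]:
R2 <- R2 - (4)*R1:  [  0  10   0 ]
Row echelon form:
[ 1  -3  |  -3 ]
[ 0  10  |   0 ]
Back-substitution:
x_2 = (0) / 10 = 0
x_1 = (-3 - (-3)*(0)) / 1 = -3

(-3, 0)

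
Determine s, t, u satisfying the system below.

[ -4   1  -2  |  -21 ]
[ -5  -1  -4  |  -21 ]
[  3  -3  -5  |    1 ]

Forward elimination on [A|b]:
R2 <- R2 - (5/4)*R1:  [    0  -9/4  -3/2  21/4 ]
R3 <- R3 - (-3/4)*R1:  [     0   -9/4  -13/2  -59/4 ]
R3 <- R3 - (1)*R2:  [   0    0   -5  -20 ]
Row echelon form:
[ -4     1    -2  |   -21 ]
[  0  -9/4  -3/2  |  21/4 ]
[  0     0    -5  |   -20 ]
Back-substitution:
u = (-20) / -5 = 4
t = (21/4 - (-3/2)*(4)) / (-9/4) = -5
s = (-21 - (1)*(-5) - (-2)*(4)) / -4 = 2

(2, -5, 4)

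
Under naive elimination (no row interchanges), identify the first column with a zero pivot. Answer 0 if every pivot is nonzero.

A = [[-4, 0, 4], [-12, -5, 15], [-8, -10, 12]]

first zero-pivot column = 0

Naive forward elimination:
R2 <- R2 - (3)*R1:  [  0  -5   3 ]
R3 <- R3 - (2)*R1:  [   0  -10    4 ]
R3 <- R3 - (2)*R2:  [  0   0  -2 ]
All pivots nonzero; naive elimination completes without hitting a zero pivot.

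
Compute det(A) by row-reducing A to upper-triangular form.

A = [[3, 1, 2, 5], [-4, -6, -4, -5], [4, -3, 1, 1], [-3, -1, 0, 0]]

det(A) = -172

Forward elimination:
R2 <- R2 - (-4/3)*R1:  [     0  -14/3   -4/3    5/3 ]
R3 <- R3 - (4/3)*R1:  [     0  -13/3   -5/3  -17/3 ]
R4 <- R4 - (-1)*R1:  [ 0  0  2  5 ]
R3 <- R3 - (13/14)*R2:  [       0        0     -3/7  -101/14 ]
R4 <- R4 - (-14/3)*R3:  [     0      0      0  -86/3 ]
Upper-triangular form:
[ 3      1     2        5 ]
[ 0  -14/3  -4/3      5/3 ]
[ 0      0  -3/7  -101/14 ]
[ 0      0     0    -86/3 ]
det(A) = (-1)^0 * (3) * (-14/3) * (-3/7) * (-86/3) = -172  (0 row swaps -> sign +1)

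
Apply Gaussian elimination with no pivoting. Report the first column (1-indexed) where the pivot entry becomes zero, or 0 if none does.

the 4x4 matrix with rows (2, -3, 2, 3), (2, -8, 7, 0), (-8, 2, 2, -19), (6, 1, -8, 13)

first zero-pivot column = 3

Naive forward elimination:
R2 <- R2 - (1)*R1:  [  0  -5   5  -3 ]
R3 <- R3 - (-4)*R1:  [   0  -10   10   -7 ]
R4 <- R4 - (3)*R1:  [   0   10  -14    4 ]
R3 <- R3 - (2)*R2:  [  0   0   0  -1 ]
R4 <- R4 - (-2)*R2:  [  0   0  -4  -2 ]
Matrix at this point:
[ 2  -3   2   3 ]
[ 0  -5   5  -3 ]
[ 0   0   0  -1 ]
[ 0   0  -4  -2 ]
Pivot entry (3,3) is zero but row 4 has -4 in column 3 -> naive elimination stops; a row interchange (e.g. R3 <-> R4) would be required here.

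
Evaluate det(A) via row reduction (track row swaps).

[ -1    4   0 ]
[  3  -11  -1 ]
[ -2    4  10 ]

Forward elimination:
R2 <- R2 - (-3)*R1:  [  0   1  -1 ]
R3 <- R3 - (2)*R1:  [  0  -4  10 ]
R3 <- R3 - (-4)*R2:  [ 0  0  6 ]
Upper-triangular form:
[ -1  4   0 ]
[  0  1  -1 ]
[  0  0   6 ]
det(A) = (-1)^0 * (-1) * (1) * (6) = -6  (0 row swaps -> sign +1)

det(A) = -6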